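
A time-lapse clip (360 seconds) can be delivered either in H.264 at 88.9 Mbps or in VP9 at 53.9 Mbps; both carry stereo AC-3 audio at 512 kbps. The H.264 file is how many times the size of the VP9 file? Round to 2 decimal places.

Audio: 512 kbps = 0.512 Mbps.
H.264: 89.412 Mbps × 360 s = 32188.3 Mb = 3.747 GiB.
VP9: 54.412 Mbps × 360 s = 19588.3 Mb = 2.280 GiB.
Ratio: 3.747 / 2.280 = 1.643.

1.64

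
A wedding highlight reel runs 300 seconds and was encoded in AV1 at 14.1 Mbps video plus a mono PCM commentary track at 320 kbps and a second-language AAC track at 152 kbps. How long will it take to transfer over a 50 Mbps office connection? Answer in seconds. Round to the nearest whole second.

Audio total: 320 + 152 = 472 kbps = 0.472 Mbps.
Total bitrate: 14.572 Mbps.
File: 14.572 Mbps × 300 s = 4371.6 Mb.
At 50 Mbps: 4371.6 / 50 = 87.4 s ≈ 87.4 seconds.

87 seconds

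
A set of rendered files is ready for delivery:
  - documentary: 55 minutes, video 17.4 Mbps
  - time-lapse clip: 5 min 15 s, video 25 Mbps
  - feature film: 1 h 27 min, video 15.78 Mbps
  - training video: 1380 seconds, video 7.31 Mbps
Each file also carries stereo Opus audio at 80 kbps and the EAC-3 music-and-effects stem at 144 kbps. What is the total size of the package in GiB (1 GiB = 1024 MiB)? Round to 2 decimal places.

Audio total: 80 + 144 = 224 kbps = 0.224 Mbps.
documentary: 17.624 Mbps × 3300 s = 58159.2 Mb
time-lapse clip: 25.224 Mbps × 315 s = 7945.6 Mb
feature film: 16.004 Mbps × 5220 s = 83540.9 Mb
training video: 7.534 Mbps × 1380 s = 10396.9 Mb
Total: 160042.6 Mb = 20005.3 MB.
= 18.63 GiB.

18.63 GiB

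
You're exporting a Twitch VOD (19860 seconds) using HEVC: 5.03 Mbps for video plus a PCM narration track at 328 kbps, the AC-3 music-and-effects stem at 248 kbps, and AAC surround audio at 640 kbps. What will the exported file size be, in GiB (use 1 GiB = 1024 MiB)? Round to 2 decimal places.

Audio total: 328 + 248 + 640 = 1216 kbps = 1.216 Mbps.
Total bitrate: 5.03 + 1.216 = 6.246 Mbps.
Stream data: 6.246 Mbps × 19860 s = 124045.6 Mb.
124,046 Mb = 15,505,695,000 bytes ÷ 1,073,741,824 = 14.44 GiB.

14.44 GiB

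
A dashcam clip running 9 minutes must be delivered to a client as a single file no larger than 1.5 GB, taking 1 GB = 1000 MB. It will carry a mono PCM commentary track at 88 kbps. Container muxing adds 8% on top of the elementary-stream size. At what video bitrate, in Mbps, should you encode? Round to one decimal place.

20.5 Mbps

Budget: 1.5 GB = 12000.0 Mb.
Stream payload after overhead: 12000.0 / 1.08 = 11111.1 Mb.
9 min = 540 s
Total bitrate budget: 11111.1 Mb / 540 s = 20.576 Mbps.
Audio: 88 kbps = 0.088 Mbps.
Video: 20.576 − 0.088 = 20.488 Mbps.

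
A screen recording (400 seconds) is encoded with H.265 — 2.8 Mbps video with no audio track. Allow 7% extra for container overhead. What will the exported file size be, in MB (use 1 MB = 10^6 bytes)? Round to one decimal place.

149.8 MB

Total bitrate: 2.8 Mbps.
Stream data: 2.800 Mbps × 400 s = 1120.0 Mb.
With 7% container overhead: ×1.07.
1,198 Mb ÷ 8 = 149.8 MB → 149.8 MB.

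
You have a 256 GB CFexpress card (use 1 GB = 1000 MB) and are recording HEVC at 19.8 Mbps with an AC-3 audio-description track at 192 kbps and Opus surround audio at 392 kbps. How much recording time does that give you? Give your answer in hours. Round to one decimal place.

Audio total: 192 + 392 = 584 kbps = 0.584 Mbps.
Total bitrate: 19.8 + 0.584 = 20.384 Mbps.
Capacity: 256 GB = 2,048,000 Mb.
Recording time: 2,048,000 / 20.384 = 100,471 s ≈ 27.9 hours.

27.9 hours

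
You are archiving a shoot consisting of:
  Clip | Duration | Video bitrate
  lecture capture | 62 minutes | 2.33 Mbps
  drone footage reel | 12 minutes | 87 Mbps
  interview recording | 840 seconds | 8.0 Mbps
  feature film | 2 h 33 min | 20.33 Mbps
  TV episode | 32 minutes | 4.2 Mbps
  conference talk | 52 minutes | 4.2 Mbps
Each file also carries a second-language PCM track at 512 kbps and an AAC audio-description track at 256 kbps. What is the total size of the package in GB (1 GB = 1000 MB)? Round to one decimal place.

Audio total: 512 + 256 = 768 kbps = 0.768 Mbps.
lecture capture: 3.098 Mbps × 3720 s = 11524.6 Mb
drone footage reel: 87.768 Mbps × 720 s = 63193.0 Mb
interview recording: 8.768 Mbps × 840 s = 7365.1 Mb
feature film: 21.098 Mbps × 9180 s = 193679.6 Mb
TV episode: 4.968 Mbps × 1920 s = 9538.6 Mb
conference talk: 4.968 Mbps × 3120 s = 15500.2 Mb
Total: 300801.0 Mb = 37600.1 MB.
= 37.60 GB.

37.6 GB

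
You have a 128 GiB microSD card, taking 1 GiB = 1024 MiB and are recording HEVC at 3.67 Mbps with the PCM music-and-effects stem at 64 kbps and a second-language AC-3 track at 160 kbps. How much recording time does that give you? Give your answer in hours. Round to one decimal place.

Audio total: 64 + 160 = 224 kbps = 0.224 Mbps.
Total bitrate: 3.67 + 0.224 = 3.894 Mbps.
Capacity: 128 GiB = 1,099,512 Mb.
Recording time: 1,099,512 / 3.894 = 282,360 s ≈ 78.4 hours.

78.4 hours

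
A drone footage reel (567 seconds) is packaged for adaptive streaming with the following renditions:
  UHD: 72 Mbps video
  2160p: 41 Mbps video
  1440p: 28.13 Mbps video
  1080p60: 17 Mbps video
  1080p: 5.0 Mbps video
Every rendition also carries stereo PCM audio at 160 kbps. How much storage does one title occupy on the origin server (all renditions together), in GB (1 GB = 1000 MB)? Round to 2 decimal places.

Audio: 160 kbps = 0.160 Mbps.
Sum of rendition bitrates: (72+0.160) + (41+0.160) + (28.13+0.160) + (17+0.160) + (5.0+0.160) = 163.930 Mbps.
× 567 s = 92,948 Mb = 11,619 MB = 11.62 GB.

11.62 GB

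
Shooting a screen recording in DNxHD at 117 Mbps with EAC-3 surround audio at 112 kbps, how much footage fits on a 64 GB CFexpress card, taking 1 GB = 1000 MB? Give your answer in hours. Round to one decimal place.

1.2 hours

Audio: 112 kbps = 0.112 Mbps.
Total bitrate: 117 + 0.112 = 117.112 Mbps.
Capacity: 64 GB = 512,000 Mb.
Recording time: 512,000 / 117.112 = 4,372 s ≈ 1.21 hours.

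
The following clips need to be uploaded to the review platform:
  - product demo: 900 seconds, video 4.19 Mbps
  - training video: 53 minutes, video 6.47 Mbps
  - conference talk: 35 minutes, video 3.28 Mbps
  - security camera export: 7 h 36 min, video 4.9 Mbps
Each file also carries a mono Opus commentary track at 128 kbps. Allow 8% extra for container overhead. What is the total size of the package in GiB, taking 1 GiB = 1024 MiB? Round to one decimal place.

Audio: 128 kbps = 0.128 Mbps.
product demo: 4.318 Mbps × 900 s × 1.08 = 4197.1 Mb
training video: 6.598 Mbps × 3180 s × 1.08 = 22660.2 Mb
conference talk: 3.408 Mbps × 2100 s × 1.08 = 7729.3 Mb
security camera export: 5.028 Mbps × 27360 s × 1.08 = 148571.4 Mb
Total: 183158.0 Mb = 22894.7 MB.
= 21.32 GiB.

21.3 GiB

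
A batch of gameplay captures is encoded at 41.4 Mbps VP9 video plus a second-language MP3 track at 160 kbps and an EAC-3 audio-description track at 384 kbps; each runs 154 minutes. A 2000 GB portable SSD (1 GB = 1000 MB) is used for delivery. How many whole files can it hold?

154 min = 9240 s
Audio total: 160 + 384 = 544 kbps = 0.544 Mbps.
Total bitrate: 41.944 Mbps.
Per item: 41.944 Mbps × 9240 s = 387,563 Mb = 48,445 MB.
Capacity: 2000 GB = 16,000,000 Mb; 41.28 items → 41 complete.

41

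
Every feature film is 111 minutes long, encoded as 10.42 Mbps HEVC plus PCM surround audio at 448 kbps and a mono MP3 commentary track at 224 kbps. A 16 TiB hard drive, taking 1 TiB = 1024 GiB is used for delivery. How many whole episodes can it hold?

1905

111 min = 6660 s
Audio total: 448 + 224 = 672 kbps = 0.672 Mbps.
Total bitrate: 11.092 Mbps.
Per item: 11.092 Mbps × 6660 s = 73,873 Mb = 9,234 MB.
Capacity: 16 TiB = 140,737,488 Mb; 1905.13 items → 1905 complete.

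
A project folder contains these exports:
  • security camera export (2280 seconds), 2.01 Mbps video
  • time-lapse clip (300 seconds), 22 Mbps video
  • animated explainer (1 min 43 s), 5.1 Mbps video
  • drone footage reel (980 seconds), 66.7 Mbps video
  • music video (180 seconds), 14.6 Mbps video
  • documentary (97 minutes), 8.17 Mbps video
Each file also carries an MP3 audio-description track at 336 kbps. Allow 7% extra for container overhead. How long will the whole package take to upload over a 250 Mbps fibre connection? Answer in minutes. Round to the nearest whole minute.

Audio: 336 kbps = 0.336 Mbps.
security camera export: 2.346 Mbps × 2280 s × 1.07 = 5723.3 Mb
time-lapse clip: 22.336 Mbps × 300 s × 1.07 = 7169.9 Mb
animated explainer: 5.436 Mbps × 103 s × 1.07 = 599.1 Mb
drone footage reel: 67.036 Mbps × 980 s × 1.07 = 70293.9 Mb
music video: 14.936 Mbps × 180 s × 1.07 = 2876.7 Mb
documentary: 8.506 Mbps × 5820 s × 1.07 = 52970.3 Mb
Total: 139633.1 Mb = 17454.1 MB.
At 250 Mbps: 139633.1 / 250 = 559 s ≈ 9.31 minutes.

9 minutes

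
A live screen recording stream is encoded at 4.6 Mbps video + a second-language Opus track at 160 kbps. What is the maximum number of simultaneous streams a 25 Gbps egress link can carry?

Audio: 160 kbps = 0.160 Mbps.
Per-viewer media rate: 4.760 Mbps.
25 Gbps = 25,000 Mbps; 25,000 / 4.760 = 5252.10 → 5252 viewers.

5252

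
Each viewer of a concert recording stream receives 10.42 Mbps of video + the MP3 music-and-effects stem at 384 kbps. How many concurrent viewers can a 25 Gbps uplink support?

2313

Audio: 384 kbps = 0.384 Mbps.
Per-viewer media rate: 10.804 Mbps.
25 Gbps = 25,000 Mbps; 25,000 / 10.804 = 2313.96 → 2313 viewers.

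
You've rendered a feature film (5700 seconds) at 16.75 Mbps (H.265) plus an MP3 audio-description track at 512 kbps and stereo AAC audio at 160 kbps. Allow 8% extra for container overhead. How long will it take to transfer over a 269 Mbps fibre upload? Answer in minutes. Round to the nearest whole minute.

Audio total: 512 + 160 = 672 kbps = 0.672 Mbps.
Total bitrate: 17.422 Mbps.
File: 17.422 Mbps × 5700 s = 99305.4 Mb.
With 8% container overhead: ×1.08. → 107249.8 Mb.
At 269 Mbps: 107249.8 / 269 = 398.7 s ≈ 6.64 minutes.

7 minutes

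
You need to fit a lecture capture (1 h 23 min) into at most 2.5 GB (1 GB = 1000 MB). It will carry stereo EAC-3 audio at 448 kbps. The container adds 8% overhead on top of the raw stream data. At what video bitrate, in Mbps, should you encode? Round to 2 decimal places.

Budget: 2.5 GB = 20000.0 Mb.
Stream payload after overhead: 20000.0 / 1.08 = 18518.5 Mb.
1 h 23 min = 83 min = 4980 s
Total bitrate budget: 18518.5 Mb / 4980 s = 3.719 Mbps.
Audio: 448 kbps = 0.448 Mbps.
Video: 3.719 − 0.448 = 3.271 Mbps.

3.27 Mbps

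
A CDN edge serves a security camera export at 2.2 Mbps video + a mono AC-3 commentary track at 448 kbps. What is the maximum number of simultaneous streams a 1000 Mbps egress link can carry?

377

Audio: 448 kbps = 0.448 Mbps.
Per-viewer media rate: 2.648 Mbps.
1000 Mbps = 1,000 Mbps; 1,000 / 2.648 = 377.64 → 377 viewers.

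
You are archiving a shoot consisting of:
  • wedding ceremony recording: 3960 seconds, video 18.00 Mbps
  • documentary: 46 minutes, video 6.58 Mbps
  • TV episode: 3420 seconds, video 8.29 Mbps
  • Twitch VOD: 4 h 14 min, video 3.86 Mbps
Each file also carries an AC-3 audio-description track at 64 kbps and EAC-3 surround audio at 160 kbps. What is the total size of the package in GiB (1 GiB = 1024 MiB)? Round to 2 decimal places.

21.22 GiB

Audio total: 64 + 160 = 224 kbps = 0.224 Mbps.
wedding ceremony recording: 18.224 Mbps × 3960 s = 72167.0 Mb
documentary: 6.804 Mbps × 2760 s = 18779.0 Mb
TV episode: 8.514 Mbps × 3420 s = 29117.9 Mb
Twitch VOD: 4.084 Mbps × 15240 s = 62240.2 Mb
Total: 182304.1 Mb = 22788.0 MB.
= 21.22 GiB.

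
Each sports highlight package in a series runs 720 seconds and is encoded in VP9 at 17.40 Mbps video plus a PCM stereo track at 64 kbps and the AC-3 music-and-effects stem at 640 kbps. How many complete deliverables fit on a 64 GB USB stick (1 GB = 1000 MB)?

Audio total: 64 + 640 = 704 kbps = 0.704 Mbps.
Total bitrate: 18.104 Mbps.
Per item: 18.104 Mbps × 720 s = 13,035 Mb = 1,629 MB.
Capacity: 64 GB = 512,000 Mb; 39.28 items → 39 complete.

39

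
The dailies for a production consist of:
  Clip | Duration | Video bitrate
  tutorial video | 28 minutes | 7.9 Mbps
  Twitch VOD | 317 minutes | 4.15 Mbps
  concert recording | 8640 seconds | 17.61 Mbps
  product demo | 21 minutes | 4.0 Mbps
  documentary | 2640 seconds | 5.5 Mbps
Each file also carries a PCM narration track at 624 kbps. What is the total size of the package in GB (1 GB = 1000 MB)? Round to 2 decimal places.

Audio: 624 kbps = 0.624 Mbps.
tutorial video: 8.524 Mbps × 1680 s = 14320.3 Mb
Twitch VOD: 4.774 Mbps × 19020 s = 90801.5 Mb
concert recording: 18.234 Mbps × 8640 s = 157541.8 Mb
product demo: 4.624 Mbps × 1260 s = 5826.2 Mb
documentary: 6.124 Mbps × 2640 s = 16167.4 Mb
Total: 284657.2 Mb = 35582.1 MB.
= 35.58 GB.

35.58 GB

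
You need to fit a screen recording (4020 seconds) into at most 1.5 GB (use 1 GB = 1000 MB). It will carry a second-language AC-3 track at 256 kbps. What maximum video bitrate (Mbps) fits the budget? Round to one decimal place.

2.7 Mbps

Budget: 1.5 GB = 12000.0 Mb.
Total bitrate budget: 12000.0 Mb / 4020 s = 2.985 Mbps.
Audio: 256 kbps = 0.256 Mbps.
Video: 2.985 − 0.256 = 2.729 Mbps.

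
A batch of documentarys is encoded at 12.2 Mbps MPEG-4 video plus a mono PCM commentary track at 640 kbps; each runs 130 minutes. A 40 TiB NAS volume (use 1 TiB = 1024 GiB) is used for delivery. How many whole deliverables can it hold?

130 min = 7800 s
Audio: 640 kbps = 0.640 Mbps.
Total bitrate: 12.840 Mbps.
Per item: 12.840 Mbps × 7800 s = 100,152 Mb = 12,519 MB.
Capacity: 40 TiB = 351,843,721 Mb; 3513.10 items → 3513 complete.

3513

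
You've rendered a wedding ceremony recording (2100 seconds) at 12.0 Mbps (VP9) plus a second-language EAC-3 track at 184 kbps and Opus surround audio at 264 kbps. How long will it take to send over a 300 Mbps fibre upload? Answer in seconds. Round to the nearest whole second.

Audio total: 184 + 264 = 448 kbps = 0.448 Mbps.
Total bitrate: 12.448 Mbps.
File: 12.448 Mbps × 2100 s = 26140.8 Mb.
At 300 Mbps: 26140.8 / 300 = 87.1 s ≈ 87.1 seconds.

87 seconds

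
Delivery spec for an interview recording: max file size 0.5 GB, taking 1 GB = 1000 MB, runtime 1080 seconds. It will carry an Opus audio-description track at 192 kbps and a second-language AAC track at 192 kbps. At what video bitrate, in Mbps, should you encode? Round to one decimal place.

Budget: 0.5 GB = 4000.0 Mb.
Total bitrate budget: 4000.0 Mb / 1080 s = 3.704 Mbps.
Audio total: 192 + 192 = 384 kbps = 0.384 Mbps.
Video: 3.704 − 0.384 = 3.320 Mbps.

3.3 Mbps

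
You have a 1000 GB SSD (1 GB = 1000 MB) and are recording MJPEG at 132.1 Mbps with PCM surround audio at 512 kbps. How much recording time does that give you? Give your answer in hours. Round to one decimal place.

Audio: 512 kbps = 0.512 Mbps.
Total bitrate: 132.1 + 0.512 = 132.612 Mbps.
Capacity: 1000 GB = 8,000,000 Mb.
Recording time: 8,000,000 / 132.612 = 60,326 s ≈ 16.8 hours.

16.8 hours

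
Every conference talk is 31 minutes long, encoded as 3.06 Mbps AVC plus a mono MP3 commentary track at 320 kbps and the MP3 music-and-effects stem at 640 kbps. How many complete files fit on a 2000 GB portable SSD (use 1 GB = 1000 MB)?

2139

31 min = 1860 s
Audio total: 320 + 640 = 960 kbps = 0.960 Mbps.
Total bitrate: 4.020 Mbps.
Per item: 4.020 Mbps × 1860 s = 7,477 Mb = 934.6 MB.
Capacity: 2000 GB = 16,000,000 Mb; 2139.84 items → 2139 complete.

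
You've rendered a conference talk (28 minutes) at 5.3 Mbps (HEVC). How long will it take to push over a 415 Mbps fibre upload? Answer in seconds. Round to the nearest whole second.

21 seconds

28 min = 1680 s
File: 5.300 Mbps × 1680 s = 8904.0 Mb.
At 415 Mbps: 8904.0 / 415 = 21.5 s ≈ 21.5 seconds.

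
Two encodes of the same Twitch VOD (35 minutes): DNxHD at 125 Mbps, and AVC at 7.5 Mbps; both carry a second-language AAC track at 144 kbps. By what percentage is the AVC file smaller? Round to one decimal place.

35 min = 2100 s
Audio: 144 kbps = 0.144 Mbps.
DNxHD: 125.144 Mbps × 2100 s = 262802.4 Mb = 32.850 GB.
AVC: 7.644 Mbps × 2100 s = 16052.4 Mb = 2.007 GB.
Reduction: (1 − 2.007/32.850) × 100 = 93.89%.

93.9%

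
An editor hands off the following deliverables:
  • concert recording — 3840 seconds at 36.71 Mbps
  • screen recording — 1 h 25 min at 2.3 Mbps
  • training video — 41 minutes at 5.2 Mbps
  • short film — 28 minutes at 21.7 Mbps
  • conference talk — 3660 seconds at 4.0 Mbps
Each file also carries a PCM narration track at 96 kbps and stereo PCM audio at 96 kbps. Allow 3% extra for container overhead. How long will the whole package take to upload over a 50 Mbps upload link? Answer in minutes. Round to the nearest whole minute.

75 minutes

Audio total: 96 + 96 = 192 kbps = 0.192 Mbps.
concert recording: 36.902 Mbps × 3840 s × 1.03 = 145954.8 Mb
screen recording: 2.492 Mbps × 5100 s × 1.03 = 13090.5 Mb
training video: 5.392 Mbps × 2460 s × 1.03 = 13662.2 Mb
short film: 21.892 Mbps × 1680 s × 1.03 = 37881.9 Mb
conference talk: 4.192 Mbps × 3660 s × 1.03 = 15803.0 Mb
Total: 226392.4 Mb = 28299.1 MB.
At 50 Mbps: 226392.4 / 50 = 4528 s ≈ 75.5 minutes.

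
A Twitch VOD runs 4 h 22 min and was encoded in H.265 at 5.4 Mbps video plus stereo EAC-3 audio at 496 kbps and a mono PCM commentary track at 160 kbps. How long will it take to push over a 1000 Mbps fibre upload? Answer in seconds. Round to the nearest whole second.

95 seconds

4 h 22 min = 262 min = 15720 s
Audio total: 496 + 160 = 656 kbps = 0.656 Mbps.
Total bitrate: 6.056 Mbps.
File: 6.056 Mbps × 15720 s = 95200.3 Mb.
At 1000 Mbps: 95200.3 / 1000 = 95.2 s ≈ 95.2 seconds.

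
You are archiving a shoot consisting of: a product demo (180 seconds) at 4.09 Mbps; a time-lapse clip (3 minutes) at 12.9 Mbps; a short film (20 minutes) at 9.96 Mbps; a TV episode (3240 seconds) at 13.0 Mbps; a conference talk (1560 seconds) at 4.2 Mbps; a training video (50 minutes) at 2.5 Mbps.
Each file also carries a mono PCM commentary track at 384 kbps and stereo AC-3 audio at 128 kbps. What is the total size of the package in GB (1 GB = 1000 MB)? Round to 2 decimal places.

Audio total: 384 + 128 = 512 kbps = 0.512 Mbps.
product demo: 4.602 Mbps × 180 s = 828.4 Mb
time-lapse clip: 13.412 Mbps × 180 s = 2414.2 Mb
short film: 10.472 Mbps × 1200 s = 12566.4 Mb
TV episode: 13.512 Mbps × 3240 s = 43778.9 Mb
conference talk: 4.712 Mbps × 1560 s = 7350.7 Mb
training video: 3.012 Mbps × 3000 s = 9036.0 Mb
Total: 75974.5 Mb = 9496.8 MB.
= 9.497 GB.

9.50 GB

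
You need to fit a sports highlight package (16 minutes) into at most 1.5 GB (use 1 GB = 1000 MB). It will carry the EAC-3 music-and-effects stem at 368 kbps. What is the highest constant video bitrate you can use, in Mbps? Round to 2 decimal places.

12.13 Mbps

Budget: 1.5 GB = 12000.0 Mb.
16 min = 960 s
Total bitrate budget: 12000.0 Mb / 960 s = 12.500 Mbps.
Audio: 368 kbps = 0.368 Mbps.
Video: 12.500 − 0.368 = 12.132 Mbps.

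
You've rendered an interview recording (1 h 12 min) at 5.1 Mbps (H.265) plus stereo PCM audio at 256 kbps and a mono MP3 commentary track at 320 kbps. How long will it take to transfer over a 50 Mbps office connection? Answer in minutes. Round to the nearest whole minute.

1 h 12 min = 72 min = 4320 s
Audio total: 256 + 320 = 576 kbps = 0.576 Mbps.
Total bitrate: 5.676 Mbps.
File: 5.676 Mbps × 4320 s = 24520.3 Mb.
At 50 Mbps: 24520.3 / 50 = 490.4 s ≈ 8.17 minutes.

8 minutes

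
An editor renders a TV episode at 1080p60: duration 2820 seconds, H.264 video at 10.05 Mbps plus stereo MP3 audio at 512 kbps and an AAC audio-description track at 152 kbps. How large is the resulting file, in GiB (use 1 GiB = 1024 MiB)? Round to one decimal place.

3.5 GiB

Audio total: 512 + 152 = 664 kbps = 0.664 Mbps.
Total bitrate: 10.05 + 0.664 = 10.714 Mbps.
Stream data: 10.714 Mbps × 2820 s = 30213.5 Mb.
30,213 Mb = 3,776,685,000 bytes ÷ 1,073,741,824 = 3.517 GiB.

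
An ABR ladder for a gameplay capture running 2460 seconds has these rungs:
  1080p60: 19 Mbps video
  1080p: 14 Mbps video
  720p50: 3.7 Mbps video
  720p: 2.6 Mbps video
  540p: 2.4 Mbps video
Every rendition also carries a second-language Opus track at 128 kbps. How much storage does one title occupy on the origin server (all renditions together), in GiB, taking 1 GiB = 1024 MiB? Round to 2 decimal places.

12.13 GiB

Audio: 128 kbps = 0.128 Mbps.
Sum of rendition bitrates: (19+0.128) + (14+0.128) + (3.7+0.128) + (2.6+0.128) + (2.4+0.128) = 42.340 Mbps.
× 2460 s = 104,156 Mb = 13,020 MB = 12.13 GiB.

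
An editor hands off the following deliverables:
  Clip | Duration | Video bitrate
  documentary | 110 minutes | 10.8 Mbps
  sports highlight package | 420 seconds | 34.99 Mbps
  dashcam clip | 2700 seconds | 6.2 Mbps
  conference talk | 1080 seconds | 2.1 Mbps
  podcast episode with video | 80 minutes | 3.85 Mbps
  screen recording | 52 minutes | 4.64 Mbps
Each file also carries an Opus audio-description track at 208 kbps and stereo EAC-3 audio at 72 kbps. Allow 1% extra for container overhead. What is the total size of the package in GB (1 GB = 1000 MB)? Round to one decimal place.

18.1 GB

Audio total: 208 + 72 = 280 kbps = 0.280 Mbps.
documentary: 11.080 Mbps × 6600 s × 1.01 = 73859.3 Mb
sports highlight package: 35.270 Mbps × 420 s × 1.01 = 14961.5 Mb
dashcam clip: 6.480 Mbps × 2700 s × 1.01 = 17671.0 Mb
conference talk: 2.380 Mbps × 1080 s × 1.01 = 2596.1 Mb
podcast episode with video: 4.130 Mbps × 4800 s × 1.01 = 20022.2 Mb
screen recording: 4.920 Mbps × 3120 s × 1.01 = 15503.9 Mb
Total: 144614.0 Mb = 18076.8 MB.
= 18.08 GB.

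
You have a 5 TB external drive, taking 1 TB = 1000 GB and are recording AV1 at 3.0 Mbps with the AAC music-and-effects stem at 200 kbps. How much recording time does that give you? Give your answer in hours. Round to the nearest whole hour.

3472 hours

Audio: 200 kbps = 0.200 Mbps.
Total bitrate: 3.0 + 0.200 = 3.200 Mbps.
Capacity: 5 TB = 40,000,000 Mb.
Recording time: 40,000,000 / 3.200 = 12,500,000 s ≈ 3,472 hours.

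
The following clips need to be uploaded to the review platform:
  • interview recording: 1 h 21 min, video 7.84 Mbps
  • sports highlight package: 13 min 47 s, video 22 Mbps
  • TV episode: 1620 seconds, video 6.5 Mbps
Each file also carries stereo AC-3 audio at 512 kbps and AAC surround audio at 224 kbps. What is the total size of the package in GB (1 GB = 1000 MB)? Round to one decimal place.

9.0 GB

Audio total: 512 + 224 = 736 kbps = 0.736 Mbps.
interview recording: 8.576 Mbps × 4860 s = 41679.4 Mb
sports highlight package: 22.736 Mbps × 827 s = 18802.7 Mb
TV episode: 7.236 Mbps × 1620 s = 11722.3 Mb
Total: 72204.4 Mb = 9025.5 MB.
= 9.026 GB.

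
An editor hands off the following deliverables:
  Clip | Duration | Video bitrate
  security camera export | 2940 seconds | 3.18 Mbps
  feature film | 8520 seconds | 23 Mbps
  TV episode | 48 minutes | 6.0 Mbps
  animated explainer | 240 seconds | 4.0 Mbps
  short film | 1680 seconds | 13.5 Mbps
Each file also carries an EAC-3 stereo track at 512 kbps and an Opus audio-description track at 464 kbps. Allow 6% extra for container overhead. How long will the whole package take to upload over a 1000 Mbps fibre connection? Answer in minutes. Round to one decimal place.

4.6 minutes

Audio total: 512 + 464 = 976 kbps = 0.976 Mbps.
security camera export: 4.156 Mbps × 2940 s × 1.06 = 12951.8 Mb
feature film: 23.976 Mbps × 8520 s × 1.06 = 216532.1 Mb
TV episode: 6.976 Mbps × 2880 s × 1.06 = 21296.3 Mb
animated explainer: 4.976 Mbps × 240 s × 1.06 = 1265.9 Mb
short film: 14.476 Mbps × 1680 s × 1.06 = 25778.9 Mb
Total: 277824.9 Mb = 34728.1 MB.
At 1000 Mbps: 277824.9 / 1000 = 278 s ≈ 4.63 minutes.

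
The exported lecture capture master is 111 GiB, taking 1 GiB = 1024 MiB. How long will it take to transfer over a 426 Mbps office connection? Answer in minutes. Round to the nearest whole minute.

File: 111 GiB = 953482.7 Mb.
At 426 Mbps: 953482.7 / 426 = 2238.2 s ≈ 37.3 minutes.

37 minutes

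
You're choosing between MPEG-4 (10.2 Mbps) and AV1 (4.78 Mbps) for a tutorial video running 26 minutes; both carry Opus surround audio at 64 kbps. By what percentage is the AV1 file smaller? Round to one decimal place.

26 min = 1560 s
Audio: 64 kbps = 0.064 Mbps.
MPEG-4: 10.264 Mbps × 1560 s = 16011.8 Mb = 1.864 GiB.
AV1: 4.844 Mbps × 1560 s = 7556.6 Mb = 0.880 GiB.
Reduction: (1 − 0.880/1.864) × 100 = 52.81%.

52.8%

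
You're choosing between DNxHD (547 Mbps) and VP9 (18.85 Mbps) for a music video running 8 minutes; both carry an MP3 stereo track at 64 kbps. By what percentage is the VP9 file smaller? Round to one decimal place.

96.5%

8 min = 480 s
Audio: 64 kbps = 0.064 Mbps.
DNxHD: 547.064 Mbps × 480 s = 262590.7 Mb = 30.570 GiB.
VP9: 18.914 Mbps × 480 s = 9078.7 Mb = 1.057 GiB.
Reduction: (1 − 1.057/30.570) × 100 = 96.54%.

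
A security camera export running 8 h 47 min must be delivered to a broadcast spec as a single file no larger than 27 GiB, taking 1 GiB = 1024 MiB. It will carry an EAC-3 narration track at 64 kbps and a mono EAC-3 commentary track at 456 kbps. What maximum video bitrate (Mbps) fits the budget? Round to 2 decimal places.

Budget: 27 GiB = 231928.2 Mb.
8 h 47 min = 527 min = 31620 s
Total bitrate budget: 231928.2 Mb / 31620 s = 7.335 Mbps.
Audio total: 64 + 456 = 520 kbps = 0.520 Mbps.
Video: 7.335 − 0.520 = 6.815 Mbps.

6.81 Mbps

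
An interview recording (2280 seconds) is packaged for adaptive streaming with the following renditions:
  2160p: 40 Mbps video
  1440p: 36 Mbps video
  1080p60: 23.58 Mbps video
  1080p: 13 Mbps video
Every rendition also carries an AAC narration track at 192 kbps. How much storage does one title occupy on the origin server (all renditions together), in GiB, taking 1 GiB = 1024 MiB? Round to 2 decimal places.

30.09 GiB

Audio: 192 kbps = 0.192 Mbps.
Sum of rendition bitrates: (40+0.192) + (36+0.192) + (23.58+0.192) + (13+0.192) = 113.348 Mbps.
× 2280 s = 258,433 Mb = 32,304 MB = 30.09 GiB.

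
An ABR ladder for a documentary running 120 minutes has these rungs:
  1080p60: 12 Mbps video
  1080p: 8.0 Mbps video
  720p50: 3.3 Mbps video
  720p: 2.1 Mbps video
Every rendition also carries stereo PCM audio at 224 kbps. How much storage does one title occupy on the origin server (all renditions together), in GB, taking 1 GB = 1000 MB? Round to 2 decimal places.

23.67 GB

120 min = 7200 s
Audio: 224 kbps = 0.224 Mbps.
Sum of rendition bitrates: (12+0.224) + (8.0+0.224) + (3.3+0.224) + (2.1+0.224) = 26.296 Mbps.
× 7200 s = 189,331 Mb = 23,666 MB = 23.67 GB.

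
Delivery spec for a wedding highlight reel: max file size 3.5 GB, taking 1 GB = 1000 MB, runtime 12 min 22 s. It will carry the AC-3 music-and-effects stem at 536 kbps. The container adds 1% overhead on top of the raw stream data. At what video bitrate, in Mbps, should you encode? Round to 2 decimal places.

Budget: 3.5 GB = 28000.0 Mb.
Stream payload after overhead: 28000.0 / 1.01 = 27722.8 Mb.
12 min 22 s = 742 s
Total bitrate budget: 27722.8 Mb / 742 s = 37.362 Mbps.
Audio: 536 kbps = 0.536 Mbps.
Video: 37.362 − 0.536 = 36.826 Mbps.

36.83 Mbps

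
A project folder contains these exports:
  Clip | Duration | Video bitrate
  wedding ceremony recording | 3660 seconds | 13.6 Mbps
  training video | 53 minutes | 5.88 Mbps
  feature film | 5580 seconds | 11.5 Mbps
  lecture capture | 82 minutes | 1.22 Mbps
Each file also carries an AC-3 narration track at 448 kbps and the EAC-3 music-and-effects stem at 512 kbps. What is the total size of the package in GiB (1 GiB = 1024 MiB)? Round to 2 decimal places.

Audio total: 448 + 512 = 960 kbps = 0.960 Mbps.
wedding ceremony recording: 14.560 Mbps × 3660 s = 53289.6 Mb
training video: 6.840 Mbps × 3180 s = 21751.2 Mb
feature film: 12.460 Mbps × 5580 s = 69526.8 Mb
lecture capture: 2.180 Mbps × 4920 s = 10725.6 Mb
Total: 155293.2 Mb = 19411.7 MB.
= 18.08 GiB.

18.08 GiB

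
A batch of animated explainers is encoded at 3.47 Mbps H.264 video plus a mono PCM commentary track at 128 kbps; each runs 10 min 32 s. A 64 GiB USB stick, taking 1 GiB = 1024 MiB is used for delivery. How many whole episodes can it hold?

241

10 min 32 s = 632 s
Audio: 128 kbps = 0.128 Mbps.
Total bitrate: 3.598 Mbps.
Per item: 3.598 Mbps × 632 s = 2,274 Mb = 284.2 MB.
Capacity: 64 GiB = 549,756 Mb; 241.76 items → 241 complete.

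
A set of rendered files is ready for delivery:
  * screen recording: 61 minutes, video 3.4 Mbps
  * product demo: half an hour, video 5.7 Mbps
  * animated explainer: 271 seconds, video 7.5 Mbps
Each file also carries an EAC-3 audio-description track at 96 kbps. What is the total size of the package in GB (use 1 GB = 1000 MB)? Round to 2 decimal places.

Audio: 96 kbps = 0.096 Mbps.
screen recording: 3.496 Mbps × 3660 s = 12795.4 Mb
product demo: 5.796 Mbps × 1800 s = 10432.8 Mb
animated explainer: 7.596 Mbps × 271 s = 2058.5 Mb
Total: 25286.7 Mb = 3160.8 MB.
= 3.161 GB.

3.16 GB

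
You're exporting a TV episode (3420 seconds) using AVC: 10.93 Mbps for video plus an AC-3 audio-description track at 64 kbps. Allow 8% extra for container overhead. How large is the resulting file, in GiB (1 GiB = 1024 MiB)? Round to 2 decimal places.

4.73 GiB

Audio: 64 kbps = 0.064 Mbps.
Total bitrate: 10.93 + 0.064 = 10.994 Mbps.
Stream data: 10.994 Mbps × 3420 s = 37599.5 Mb.
With 8% container overhead: ×1.08.
40,607 Mb = 5,075,929,800 bytes ÷ 1,073,741,824 = 4.727 GiB.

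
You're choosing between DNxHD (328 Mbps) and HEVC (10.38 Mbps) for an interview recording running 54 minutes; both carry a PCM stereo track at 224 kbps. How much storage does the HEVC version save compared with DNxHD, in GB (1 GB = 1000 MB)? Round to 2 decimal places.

54 min = 3240 s
Audio: 224 kbps = 0.224 Mbps.
DNxHD: 328.224 Mbps × 3240 s = 1063445.8 Mb = 132.931 GB.
HEVC: 10.604 Mbps × 3240 s = 34357.0 Mb = 4.295 GB.
Saving: 132.931 − 4.295 = 128.636 GB.

128.64 GB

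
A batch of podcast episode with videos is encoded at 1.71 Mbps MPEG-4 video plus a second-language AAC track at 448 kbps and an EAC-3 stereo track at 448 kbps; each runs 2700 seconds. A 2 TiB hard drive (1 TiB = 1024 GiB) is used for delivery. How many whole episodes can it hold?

Audio total: 448 + 448 = 896 kbps = 0.896 Mbps.
Total bitrate: 2.606 Mbps.
Per item: 2.606 Mbps × 2700 s = 7,036 Mb = 879.5 MB.
Capacity: 2 TiB = 17,592,186 Mb; 2500.24 items → 2500 complete.

2500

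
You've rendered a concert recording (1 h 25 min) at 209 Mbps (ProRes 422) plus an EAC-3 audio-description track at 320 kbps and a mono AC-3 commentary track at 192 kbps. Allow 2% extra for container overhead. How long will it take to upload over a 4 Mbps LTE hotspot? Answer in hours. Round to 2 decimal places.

1 h 25 min = 85 min = 5100 s
Audio total: 320 + 192 = 512 kbps = 0.512 Mbps.
Total bitrate: 209.512 Mbps.
File: 209.512 Mbps × 5100 s = 1068511.2 Mb.
With 2% container overhead: ×1.02. → 1089881.4 Mb.
At 4 Mbps: 1089881.4 / 4 = 272470.4 s ≈ 75.7 hours.

75.69 hours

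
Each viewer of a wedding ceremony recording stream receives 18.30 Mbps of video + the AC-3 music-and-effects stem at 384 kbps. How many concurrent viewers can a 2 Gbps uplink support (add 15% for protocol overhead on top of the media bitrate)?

93

Audio: 384 kbps = 0.384 Mbps.
Per-viewer media rate: 18.684 Mbps.
On the wire with 15% overhead: 21.487 Mbps.
2 Gbps = 2,000 Mbps; 2,000 / 21.487 = 93.08 → 93 viewers.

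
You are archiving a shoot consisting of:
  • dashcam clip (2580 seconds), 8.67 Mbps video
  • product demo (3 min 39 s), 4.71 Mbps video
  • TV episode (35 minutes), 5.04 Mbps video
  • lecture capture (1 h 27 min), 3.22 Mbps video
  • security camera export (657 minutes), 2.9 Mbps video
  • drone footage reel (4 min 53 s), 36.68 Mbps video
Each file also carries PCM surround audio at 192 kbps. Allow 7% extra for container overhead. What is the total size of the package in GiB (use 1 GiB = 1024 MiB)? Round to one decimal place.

Audio: 192 kbps = 0.192 Mbps.
dashcam clip: 8.862 Mbps × 2580 s × 1.07 = 24464.4 Mb
product demo: 4.902 Mbps × 219 s × 1.07 = 1148.7 Mb
TV episode: 5.232 Mbps × 2100 s × 1.07 = 11756.3 Mb
lecture capture: 3.412 Mbps × 5220 s × 1.07 = 19057.4 Mb
security camera export: 3.092 Mbps × 39420 s × 1.07 = 130418.7 Mb
drone footage reel: 36.872 Mbps × 293 s × 1.07 = 11559.7 Mb
Total: 198405.3 Mb = 24800.7 MB.
= 23.10 GiB.

23.1 GiB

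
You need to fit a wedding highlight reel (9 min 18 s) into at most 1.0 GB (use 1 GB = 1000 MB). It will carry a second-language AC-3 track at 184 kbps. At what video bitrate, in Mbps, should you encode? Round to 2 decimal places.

Budget: 1.0 GB = 8000.0 Mb.
9 min 18 s = 558 s
Total bitrate budget: 8000.0 Mb / 558 s = 14.337 Mbps.
Audio: 184 kbps = 0.184 Mbps.
Video: 14.337 − 0.184 = 14.153 Mbps.

14.15 Mbps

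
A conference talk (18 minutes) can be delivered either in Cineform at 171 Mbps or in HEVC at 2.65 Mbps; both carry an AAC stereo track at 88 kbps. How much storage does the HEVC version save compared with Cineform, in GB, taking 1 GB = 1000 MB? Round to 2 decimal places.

22.73 GB

18 min = 1080 s
Audio: 88 kbps = 0.088 Mbps.
Cineform: 171.088 Mbps × 1080 s = 184775.0 Mb = 23.097 GB.
HEVC: 2.738 Mbps × 1080 s = 2957.0 Mb = 0.370 GB.
Saving: 23.097 − 0.370 = 22.727 GB.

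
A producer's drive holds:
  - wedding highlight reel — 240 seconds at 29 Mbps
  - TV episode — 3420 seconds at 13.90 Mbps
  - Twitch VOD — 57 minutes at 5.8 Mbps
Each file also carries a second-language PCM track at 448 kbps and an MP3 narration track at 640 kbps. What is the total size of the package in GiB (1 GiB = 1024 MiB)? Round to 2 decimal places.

9.55 GiB

Audio total: 448 + 640 = 1088 kbps = 1.088 Mbps.
wedding highlight reel: 30.088 Mbps × 240 s = 7221.1 Mb
TV episode: 14.988 Mbps × 3420 s = 51259.0 Mb
Twitch VOD: 6.888 Mbps × 3420 s = 23557.0 Mb
Total: 82037.0 Mb = 10254.6 MB.
= 9.550 GiB.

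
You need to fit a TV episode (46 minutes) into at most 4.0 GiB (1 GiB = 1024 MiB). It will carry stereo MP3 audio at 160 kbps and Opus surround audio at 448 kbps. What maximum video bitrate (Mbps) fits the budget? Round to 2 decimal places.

11.84 Mbps

Budget: 4.0 GiB = 34359.7 Mb.
46 min = 2760 s
Total bitrate budget: 34359.7 Mb / 2760 s = 12.449 Mbps.
Audio total: 160 + 448 = 608 kbps = 0.608 Mbps.
Video: 12.449 − 0.608 = 11.841 Mbps.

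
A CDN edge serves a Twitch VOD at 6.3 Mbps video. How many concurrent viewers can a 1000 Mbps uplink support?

158

1000 Mbps = 1,000 Mbps; 1,000 / 6.300 = 158.73 → 158 viewers.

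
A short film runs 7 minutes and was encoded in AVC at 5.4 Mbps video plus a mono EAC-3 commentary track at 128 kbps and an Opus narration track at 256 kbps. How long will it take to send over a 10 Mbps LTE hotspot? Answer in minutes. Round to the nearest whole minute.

4 minutes

7 min = 420 s
Audio total: 128 + 256 = 384 kbps = 0.384 Mbps.
Total bitrate: 5.784 Mbps.
File: 5.784 Mbps × 420 s = 2429.3 Mb.
At 10 Mbps: 2429.3 / 10 = 242.9 s ≈ 4.05 minutes.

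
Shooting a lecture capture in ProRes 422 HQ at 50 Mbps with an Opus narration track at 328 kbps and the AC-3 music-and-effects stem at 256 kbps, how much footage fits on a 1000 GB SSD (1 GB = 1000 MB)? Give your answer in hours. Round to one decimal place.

Audio total: 328 + 256 = 584 kbps = 0.584 Mbps.
Total bitrate: 50 + 0.584 = 50.584 Mbps.
Capacity: 1000 GB = 8,000,000 Mb.
Recording time: 8,000,000 / 50.584 = 158,153 s ≈ 43.9 hours.

43.9 hours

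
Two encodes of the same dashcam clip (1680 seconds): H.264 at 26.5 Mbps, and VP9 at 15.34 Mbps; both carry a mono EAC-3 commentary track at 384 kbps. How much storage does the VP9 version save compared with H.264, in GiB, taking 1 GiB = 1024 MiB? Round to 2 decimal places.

Audio: 384 kbps = 0.384 Mbps.
H.264: 26.884 Mbps × 1680 s = 45165.1 Mb = 5.258 GiB.
VP9: 15.724 Mbps × 1680 s = 26416.3 Mb = 3.075 GiB.
Saving: 5.258 − 3.075 = 2.183 GiB.

2.18 GiB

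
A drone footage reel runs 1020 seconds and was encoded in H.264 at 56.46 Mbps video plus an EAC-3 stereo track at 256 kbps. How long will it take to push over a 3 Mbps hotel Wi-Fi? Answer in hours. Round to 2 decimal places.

5.36 hours

Audio: 256 kbps = 0.256 Mbps.
Total bitrate: 56.716 Mbps.
File: 56.716 Mbps × 1020 s = 57850.3 Mb.
At 3 Mbps: 57850.3 / 3 = 19283.4 s ≈ 5.36 hours.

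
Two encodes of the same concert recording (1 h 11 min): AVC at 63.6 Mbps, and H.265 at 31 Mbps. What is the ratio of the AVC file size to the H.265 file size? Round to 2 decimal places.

2.05

1 h 11 min = 71 min = 4260 s
AVC: 63.600 Mbps × 4260 s = 270936.0 Mb = 31.541 GiB.
H.265: 31.000 Mbps × 4260 s = 132060.0 Mb = 15.374 GiB.
Ratio: 31.541 / 15.374 = 2.052.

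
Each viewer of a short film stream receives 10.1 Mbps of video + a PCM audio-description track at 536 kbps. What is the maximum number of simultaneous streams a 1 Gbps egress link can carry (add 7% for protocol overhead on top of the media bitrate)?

Audio: 536 kbps = 0.536 Mbps.
Per-viewer media rate: 10.636 Mbps.
On the wire with 7% overhead: 11.381 Mbps.
1 Gbps = 1,000 Mbps; 1,000 / 11.381 = 87.87 → 87 viewers.

87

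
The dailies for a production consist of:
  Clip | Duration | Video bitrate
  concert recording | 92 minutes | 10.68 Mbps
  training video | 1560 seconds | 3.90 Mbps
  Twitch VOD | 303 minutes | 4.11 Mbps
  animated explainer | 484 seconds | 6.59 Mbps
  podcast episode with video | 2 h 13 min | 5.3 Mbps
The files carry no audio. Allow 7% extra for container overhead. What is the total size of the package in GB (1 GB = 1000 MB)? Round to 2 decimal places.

concert recording: 10.680 Mbps × 5520 s × 1.07 = 63080.4 Mb
training video: 3.900 Mbps × 1560 s × 1.07 = 6509.9 Mb
Twitch VOD: 4.110 Mbps × 18180 s × 1.07 = 79950.2 Mb
animated explainer: 6.590 Mbps × 484 s × 1.07 = 3412.8 Mb
podcast episode with video: 5.300 Mbps × 7980 s × 1.07 = 45254.6 Mb
Total: 198207.8 Mb = 24776.0 MB.
= 24.78 GB.

24.78 GB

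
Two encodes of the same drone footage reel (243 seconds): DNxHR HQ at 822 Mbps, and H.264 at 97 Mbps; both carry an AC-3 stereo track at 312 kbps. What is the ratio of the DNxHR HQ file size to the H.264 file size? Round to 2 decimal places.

8.45

Audio: 312 kbps = 0.312 Mbps.
DNxHR HQ: 822.312 Mbps × 243 s = 199821.8 Mb = 24.978 GB.
H.264: 97.312 Mbps × 243 s = 23646.8 Mb = 2.956 GB.
Ratio: 24.978 / 2.956 = 8.450.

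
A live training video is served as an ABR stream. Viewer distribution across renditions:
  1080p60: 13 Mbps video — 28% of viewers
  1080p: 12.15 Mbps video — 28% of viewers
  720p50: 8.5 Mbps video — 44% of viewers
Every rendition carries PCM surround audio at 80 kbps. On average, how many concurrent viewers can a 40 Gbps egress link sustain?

Audio: 80 kbps = 0.080 Mbps.
Average per-viewer bitrate: 0.28×13.080 + 0.28×12.230 + 0.44×8.580 = 10.862 Mbps.
40 Gbps = 40,000 Mbps; 40,000 / 10.862 = 3682.56 → 3682.

3682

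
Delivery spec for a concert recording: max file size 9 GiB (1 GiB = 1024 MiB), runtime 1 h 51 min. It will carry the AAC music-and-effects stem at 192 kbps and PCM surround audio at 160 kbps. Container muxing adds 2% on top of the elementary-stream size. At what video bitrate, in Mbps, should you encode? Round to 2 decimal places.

11.03 Mbps

Budget: 9 GiB = 77309.4 Mb.
Stream payload after overhead: 77309.4 / 1.02 = 75793.5 Mb.
1 h 51 min = 111 min = 6660 s
Total bitrate budget: 75793.5 Mb / 6660 s = 11.380 Mbps.
Audio total: 192 + 160 = 352 kbps = 0.352 Mbps.
Video: 11.380 − 0.352 = 11.028 Mbps.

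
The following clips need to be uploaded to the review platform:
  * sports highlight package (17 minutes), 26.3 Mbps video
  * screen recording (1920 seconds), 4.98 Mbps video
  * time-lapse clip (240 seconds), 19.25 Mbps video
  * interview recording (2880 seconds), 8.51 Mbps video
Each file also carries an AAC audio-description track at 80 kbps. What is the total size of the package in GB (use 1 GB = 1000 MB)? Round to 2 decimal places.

Audio: 80 kbps = 0.080 Mbps.
sports highlight package: 26.380 Mbps × 1020 s = 26907.6 Mb
screen recording: 5.060 Mbps × 1920 s = 9715.2 Mb
time-lapse clip: 19.330 Mbps × 240 s = 4639.2 Mb
interview recording: 8.590 Mbps × 2880 s = 24739.2 Mb
Total: 66001.2 Mb = 8250.1 MB.
= 8.250 GB.

8.25 GB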